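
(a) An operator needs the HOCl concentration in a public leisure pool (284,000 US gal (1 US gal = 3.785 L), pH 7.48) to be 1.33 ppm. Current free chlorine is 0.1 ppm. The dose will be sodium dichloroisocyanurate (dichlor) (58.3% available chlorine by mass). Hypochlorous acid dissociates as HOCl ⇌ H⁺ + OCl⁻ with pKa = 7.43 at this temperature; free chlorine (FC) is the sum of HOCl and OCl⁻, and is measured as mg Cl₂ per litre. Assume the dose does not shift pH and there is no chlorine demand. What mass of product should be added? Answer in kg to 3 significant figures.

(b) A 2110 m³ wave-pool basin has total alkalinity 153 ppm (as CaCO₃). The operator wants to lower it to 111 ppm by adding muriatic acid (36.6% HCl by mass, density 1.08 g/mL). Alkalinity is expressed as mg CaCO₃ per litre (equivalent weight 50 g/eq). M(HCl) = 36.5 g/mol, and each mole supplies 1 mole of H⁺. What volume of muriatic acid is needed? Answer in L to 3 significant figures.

(a) Volume: 284,000 US gal × 3.785 L/gal = 1,074,940 L.
(a) [OCl⁻]/[HOCl] = 10^(pH − pKa) = 10^(7.48 − 7.43) = 1.122; fraction as HOCl = 1/(1 + 1.122) = 0.4712.
(a) Free chlorine required for 1.33 ppm HOCl: 1.33 / 0.4712 = 2.822 ppm.
(a) FC to add: 2.822 − 0.1 = 2.722 mg/L as Cl₂.
(a) Cl₂ equivalent: 2.722 mg/L × 1,074,940 L = 2926 g.
(a) Product at 58.3% available Cl: 2926 / 0.583 = 5019 g.

(b) Volume: 2110 m³ = 2,110,000 L.
(b) Alkalinity to neutralize: (153 − 111) = 42 mg/L as CaCO₃ × 2,110,000 L = 88,620 g as CaCO₃.
(b) Equivalents of H⁺ required: 88,620 ÷ 50 g/eq = 1772 eq = 1772 mol HCl.
(b) Mass of HCl: 1772 × 36.5 = 64,690 g.
(b) Mass of 36.6% solution: 64,690 / 0.366 = 176,800 g.
(b) Volume: 176,800 g ÷ 1.08 g/mL = 163,700 mL.

(a) 5.02 kg; (b) 164 L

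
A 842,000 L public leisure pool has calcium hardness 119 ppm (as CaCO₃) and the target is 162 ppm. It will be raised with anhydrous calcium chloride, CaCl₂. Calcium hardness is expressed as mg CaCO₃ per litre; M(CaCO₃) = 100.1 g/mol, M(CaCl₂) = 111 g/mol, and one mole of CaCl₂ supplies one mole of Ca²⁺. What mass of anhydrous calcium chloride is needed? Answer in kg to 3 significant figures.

40.1 kg

Hardness to add: (162 − 119) = 43 mg/L as CaCO₃ × 842,000 L = 36,210 g as CaCO₃.
Moles of Ca²⁺ (1 mol Ca²⁺ ≡ 1 mol CaCO₃): 36,210 / 100.1 g/mol = 361.7 mol.
Mass of CaCl₂: 361.7 × 111 = 40,150 g.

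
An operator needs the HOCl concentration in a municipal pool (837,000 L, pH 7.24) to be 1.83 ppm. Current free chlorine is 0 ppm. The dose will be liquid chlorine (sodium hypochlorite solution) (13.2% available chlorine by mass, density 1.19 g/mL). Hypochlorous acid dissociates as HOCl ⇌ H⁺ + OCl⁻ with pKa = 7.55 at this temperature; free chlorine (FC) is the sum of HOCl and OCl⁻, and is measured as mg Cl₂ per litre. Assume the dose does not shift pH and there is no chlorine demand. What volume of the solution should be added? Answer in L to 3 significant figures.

[OCl⁻]/[HOCl] = 10^(pH − pKa) = 10^(7.24 − 7.55) = 0.4898; fraction as HOCl = 1/(1 + 0.4898) = 0.6712.
Free chlorine required for 1.83 ppm HOCl: 1.83 / 0.6712 = 2.726 ppm.
FC to add: 2.726 − 0 = 2.726 mg/L as Cl₂.
Cl₂ equivalent: 2.726 mg/L × 837,000 L = 2282 g.
Product at 13.2% available Cl: 2282 / 0.132 = 17,290 g.
Volume: 17,290 g ÷ 1.19 g/mL = 14,530 mL.

14.5 L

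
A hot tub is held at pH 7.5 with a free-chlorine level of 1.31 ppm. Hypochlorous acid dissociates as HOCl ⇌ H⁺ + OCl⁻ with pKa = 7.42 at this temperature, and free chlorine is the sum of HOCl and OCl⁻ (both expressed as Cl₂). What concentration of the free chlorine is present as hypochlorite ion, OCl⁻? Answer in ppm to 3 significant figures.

0.715 ppm

[OCl⁻]/[HOCl] = 10^(pH − pKa) = 10^(7.5 − 7.42) = 10^0.08 = 1.202.
Fraction as HOCl = 1 / (1 + 1.202) = 0.4541.
OCl⁻ = (1 − 0.4541) × 1.31 ppm = 0.7152 ppm.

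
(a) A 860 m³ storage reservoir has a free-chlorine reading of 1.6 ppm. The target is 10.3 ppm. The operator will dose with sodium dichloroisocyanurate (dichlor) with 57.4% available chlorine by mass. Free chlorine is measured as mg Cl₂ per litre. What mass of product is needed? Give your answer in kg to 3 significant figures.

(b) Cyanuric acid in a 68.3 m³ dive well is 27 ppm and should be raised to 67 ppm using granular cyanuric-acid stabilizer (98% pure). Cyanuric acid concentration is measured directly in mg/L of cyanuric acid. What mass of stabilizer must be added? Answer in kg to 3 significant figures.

(a) Volume: 860 m³ = 860,000 L.
(a) Chlorine deficit: 10.3 − 1.6 = 8.7 ppm = 8.7 mg/L as Cl₂.
(a) Cl₂ equivalent needed: 8.7 mg/L × 860,000 L = 7,482,000 mg = 7482 g.
(a) Product at 57.4% available chlorine: 7482 / 0.574 = 13,030 g.

(b) Volume: 68.3 m³ = 68,300 L.
(b) CYA to add: (67 − 27) = 40 mg/L × 68,300 L = 2732 g cyanuric acid.
(b) At 98% purity: 2732 / 0.98 = 2788 g product.

(a) 13.0 kg; (b) 2.79 kg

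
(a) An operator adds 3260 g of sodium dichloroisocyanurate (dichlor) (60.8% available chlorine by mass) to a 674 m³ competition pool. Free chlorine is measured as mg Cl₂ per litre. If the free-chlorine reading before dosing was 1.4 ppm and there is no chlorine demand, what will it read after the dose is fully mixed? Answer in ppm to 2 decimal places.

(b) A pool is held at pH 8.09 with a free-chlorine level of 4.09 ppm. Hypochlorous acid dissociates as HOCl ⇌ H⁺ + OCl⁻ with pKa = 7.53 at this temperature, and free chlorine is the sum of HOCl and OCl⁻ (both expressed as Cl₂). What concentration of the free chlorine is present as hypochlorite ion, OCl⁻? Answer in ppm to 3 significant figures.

(a) 4.34 ppm; (b) 3.21 ppm

(a) Volume: 674 m³ = 674,000 L.
(a) Available chlorine delivered: 3260 g × 0.608 = 1982 g as Cl₂.
(a) Concentration rise: 1982 g / 674,000 L = 2.941 mg/L = 2.94 ppm.
(a) Final FC: 1.4 + 2.94 = 4.34 ppm.

(b) [OCl⁻]/[HOCl] = 10^(pH − pKa) = 10^(8.09 − 7.53) = 10^0.56 = 3.631.
(b) Fraction as HOCl = 1 / (1 + 3.631) = 0.2159.
(b) OCl⁻ = (1 − 0.2159) × 4.09 ppm = 3.207 ppm.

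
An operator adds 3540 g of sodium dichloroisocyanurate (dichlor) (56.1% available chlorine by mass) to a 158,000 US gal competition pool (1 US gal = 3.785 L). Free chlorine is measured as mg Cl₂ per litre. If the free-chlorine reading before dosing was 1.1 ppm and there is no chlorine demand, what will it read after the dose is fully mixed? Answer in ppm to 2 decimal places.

Volume: 158,000 US gal × 3.785 L/gal = 598,030 L.
Available chlorine delivered: 3540 g × 0.561 = 1986 g as Cl₂.
Concentration rise: 1986 g / 598,030 L = 3.321 mg/L = 3.32 ppm.
Final FC: 1.1 + 3.32 = 4.42 ppm.

4.42 ppm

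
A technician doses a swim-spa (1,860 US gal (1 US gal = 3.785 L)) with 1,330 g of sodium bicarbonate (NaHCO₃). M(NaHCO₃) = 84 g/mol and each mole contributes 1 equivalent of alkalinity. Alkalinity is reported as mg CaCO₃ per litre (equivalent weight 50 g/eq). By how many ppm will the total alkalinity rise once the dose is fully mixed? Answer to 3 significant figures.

Volume: 1,860 US gal × 3.785 L/gal = 7,040 L.
Moles of NaHCO₃: 1,330 g ÷ 84 g/mol = 15.83 mol → 15.83 eq of alkalinity.
As CaCO₃: 15.83 eq × 50 g/eq = 791.7 g.
Rise: 791.7 g / 7,040 L × 1000 = 112.5 mg/L.

112 ppm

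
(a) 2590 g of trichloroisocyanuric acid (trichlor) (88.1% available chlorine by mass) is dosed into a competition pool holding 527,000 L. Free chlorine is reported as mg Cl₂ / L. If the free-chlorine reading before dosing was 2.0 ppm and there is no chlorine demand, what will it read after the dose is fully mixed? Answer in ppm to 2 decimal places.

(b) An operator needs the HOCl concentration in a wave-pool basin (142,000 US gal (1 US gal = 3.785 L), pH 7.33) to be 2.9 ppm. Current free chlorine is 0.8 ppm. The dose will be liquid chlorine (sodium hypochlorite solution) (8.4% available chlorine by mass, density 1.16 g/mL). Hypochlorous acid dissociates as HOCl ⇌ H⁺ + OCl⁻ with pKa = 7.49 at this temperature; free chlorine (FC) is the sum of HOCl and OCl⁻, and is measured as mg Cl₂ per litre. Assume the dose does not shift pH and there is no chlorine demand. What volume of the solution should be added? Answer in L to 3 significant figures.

(a) 6.33 ppm; (b) 22.7 L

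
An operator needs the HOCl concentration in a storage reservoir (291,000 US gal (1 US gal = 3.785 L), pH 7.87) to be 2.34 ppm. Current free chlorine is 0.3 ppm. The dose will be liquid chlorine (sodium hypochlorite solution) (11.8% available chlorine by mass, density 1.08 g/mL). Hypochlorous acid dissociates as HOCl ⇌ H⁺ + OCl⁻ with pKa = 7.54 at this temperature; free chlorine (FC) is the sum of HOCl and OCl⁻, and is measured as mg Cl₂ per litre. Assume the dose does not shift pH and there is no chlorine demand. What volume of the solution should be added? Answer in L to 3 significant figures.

60.9 L

Volume: 291,000 US gal × 3.785 L/gal = 1,101,435 L.
[OCl⁻]/[HOCl] = 10^(pH − pKa) = 10^(7.87 − 7.54) = 2.138; fraction as HOCl = 1/(1 + 2.138) = 0.3187.
Free chlorine required for 2.34 ppm HOCl: 2.34 / 0.3187 = 7.343 ppm.
FC to add: 7.343 − 0.3 = 7.043 mg/L as Cl₂.
Cl₂ equivalent: 7.043 mg/L × 1,101,435 L = 7757 g.
Product at 11.8% available Cl: 7757 / 0.118 = 65,740 g.
Volume: 65,740 g ÷ 1.08 g/mL = 60,870 mL.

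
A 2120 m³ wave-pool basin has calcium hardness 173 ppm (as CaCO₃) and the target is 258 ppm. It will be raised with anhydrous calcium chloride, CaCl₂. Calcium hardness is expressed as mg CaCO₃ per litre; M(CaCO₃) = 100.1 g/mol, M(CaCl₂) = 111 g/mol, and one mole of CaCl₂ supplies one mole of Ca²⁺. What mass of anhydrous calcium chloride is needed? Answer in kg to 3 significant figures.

200 kg

Volume: 2120 m³ = 2,120,000 L.
Hardness to add: (258 − 173) = 85 mg/L as CaCO₃ × 2,120,000 L = 180,200 g as CaCO₃.
Moles of Ca²⁺ (1 mol Ca²⁺ ≡ 1 mol CaCO₃): 180,200 / 100.1 g/mol = 1800 mol.
Mass of CaCl₂: 1800 × 111 = 199,800 g.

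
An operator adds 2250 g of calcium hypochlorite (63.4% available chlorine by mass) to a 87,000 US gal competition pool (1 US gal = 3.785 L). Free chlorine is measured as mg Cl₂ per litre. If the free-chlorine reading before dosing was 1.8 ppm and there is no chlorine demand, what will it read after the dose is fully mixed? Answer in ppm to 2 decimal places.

6.13 ppm

Volume: 87,000 US gal × 3.785 L/gal = 329,295 L.
Available chlorine delivered: 2250 g × 0.634 = 1426 g as Cl₂.
Concentration rise: 1426 g / 329,295 L = 4.332 mg/L = 4.33 ppm.
Final FC: 1.8 + 4.33 = 6.13 ppm.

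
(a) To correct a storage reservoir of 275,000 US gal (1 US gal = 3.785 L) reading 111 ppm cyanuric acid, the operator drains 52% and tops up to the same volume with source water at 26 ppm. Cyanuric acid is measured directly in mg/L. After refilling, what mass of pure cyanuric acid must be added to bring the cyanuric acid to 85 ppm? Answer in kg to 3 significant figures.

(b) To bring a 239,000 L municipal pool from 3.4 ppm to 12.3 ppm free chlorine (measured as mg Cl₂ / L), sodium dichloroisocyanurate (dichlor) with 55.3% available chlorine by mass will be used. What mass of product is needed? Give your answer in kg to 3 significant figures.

(a) Volume: 275,000 US gal × 3.785 L/gal = 1,040,875 L.
(a) After draining 52% and refilling: 111 × 0.48 + 26 × 0.52 = 66.8 ppm.
(a) Deficit to target: 85 − 66.8 = 18.2 mg/L.
(a) Mass: 18.2 mg/L × 1,040,875 L = 18,940 g cyanuric acid.

(b) Chlorine deficit: 12.3 − 3.4 = 8.9 ppm = 8.9 mg/L as Cl₂.
(b) Cl₂ equivalent needed: 8.9 mg/L × 239,000 L = 2,127,000 mg = 2127 g.
(b) Product at 55.3% available chlorine: 2127 / 0.553 = 3846 g.

(a) 18.9 kg; (b) 3.85 kg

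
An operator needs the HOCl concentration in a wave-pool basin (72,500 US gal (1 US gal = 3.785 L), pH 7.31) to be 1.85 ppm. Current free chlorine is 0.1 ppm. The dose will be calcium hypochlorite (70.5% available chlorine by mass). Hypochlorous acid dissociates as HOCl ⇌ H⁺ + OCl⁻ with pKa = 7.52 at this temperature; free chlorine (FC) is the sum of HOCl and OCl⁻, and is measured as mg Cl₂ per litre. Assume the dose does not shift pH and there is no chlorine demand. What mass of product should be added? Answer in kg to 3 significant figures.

Volume: 72,500 US gal × 3.785 L/gal = 274,412 L.
[OCl⁻]/[HOCl] = 10^(pH − pKa) = 10^(7.31 − 7.52) = 0.6166; fraction as HOCl = 1/(1 + 0.6166) = 0.6186.
Free chlorine required for 1.85 ppm HOCl: 1.85 / 0.6186 = 2.991 ppm.
FC to add: 2.991 − 0.1 = 2.891 mg/L as Cl₂.
Cl₂ equivalent: 2.891 mg/L × 274,412 L = 793.2 g.
Product at 70.5% available Cl: 793.2 / 0.705 = 1125 g.

1.13 kg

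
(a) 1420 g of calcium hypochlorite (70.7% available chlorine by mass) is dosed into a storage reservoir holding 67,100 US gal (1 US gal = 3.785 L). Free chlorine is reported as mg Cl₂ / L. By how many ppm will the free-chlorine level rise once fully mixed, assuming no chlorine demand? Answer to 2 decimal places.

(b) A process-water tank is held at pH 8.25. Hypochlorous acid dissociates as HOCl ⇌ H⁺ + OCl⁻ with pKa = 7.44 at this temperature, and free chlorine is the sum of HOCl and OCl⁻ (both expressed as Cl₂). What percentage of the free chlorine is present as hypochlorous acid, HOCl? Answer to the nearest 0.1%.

(a) 3.95 ppm; (b) 13.4%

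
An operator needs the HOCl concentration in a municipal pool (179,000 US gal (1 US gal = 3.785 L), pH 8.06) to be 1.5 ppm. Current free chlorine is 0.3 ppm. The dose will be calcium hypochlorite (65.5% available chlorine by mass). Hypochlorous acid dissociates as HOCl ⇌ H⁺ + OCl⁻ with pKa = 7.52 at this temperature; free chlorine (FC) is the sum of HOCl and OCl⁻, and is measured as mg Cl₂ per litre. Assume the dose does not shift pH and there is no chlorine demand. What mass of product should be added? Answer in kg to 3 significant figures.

6.62 kg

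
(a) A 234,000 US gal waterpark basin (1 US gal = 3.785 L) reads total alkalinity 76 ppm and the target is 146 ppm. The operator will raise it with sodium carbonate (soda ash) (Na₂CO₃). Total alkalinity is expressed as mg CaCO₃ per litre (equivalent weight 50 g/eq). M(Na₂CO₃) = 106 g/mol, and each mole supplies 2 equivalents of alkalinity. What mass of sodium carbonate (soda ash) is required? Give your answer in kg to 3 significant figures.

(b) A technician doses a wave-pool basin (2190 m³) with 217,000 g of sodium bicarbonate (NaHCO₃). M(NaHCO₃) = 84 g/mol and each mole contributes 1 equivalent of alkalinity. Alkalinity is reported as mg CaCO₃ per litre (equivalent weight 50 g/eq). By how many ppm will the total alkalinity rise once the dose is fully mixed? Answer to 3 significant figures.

(a) 65.7 kg; (b) 59.0 ppm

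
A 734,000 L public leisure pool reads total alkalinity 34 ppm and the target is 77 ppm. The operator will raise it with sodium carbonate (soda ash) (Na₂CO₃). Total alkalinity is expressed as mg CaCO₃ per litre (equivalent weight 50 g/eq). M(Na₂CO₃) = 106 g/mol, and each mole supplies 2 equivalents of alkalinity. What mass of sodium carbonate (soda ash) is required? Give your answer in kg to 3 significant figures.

33.5 kg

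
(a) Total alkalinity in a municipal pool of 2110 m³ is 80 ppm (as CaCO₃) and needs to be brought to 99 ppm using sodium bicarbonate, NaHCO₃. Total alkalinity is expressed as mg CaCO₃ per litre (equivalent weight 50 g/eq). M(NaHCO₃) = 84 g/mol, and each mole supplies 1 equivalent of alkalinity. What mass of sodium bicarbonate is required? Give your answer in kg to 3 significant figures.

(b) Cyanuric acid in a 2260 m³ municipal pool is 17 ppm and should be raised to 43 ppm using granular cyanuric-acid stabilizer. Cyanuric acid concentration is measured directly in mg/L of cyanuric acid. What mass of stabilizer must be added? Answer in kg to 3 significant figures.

(a) Volume: 2110 m³ = 2,110,000 L.
(a) Alkalinity to add: (99 − 80) = 19 mg/L as CaCO₃ × 2,110,000 L = 40,090 g as CaCO₃.
(a) Equivalents: 40,090 g ÷ 50 g/eq = 801.8 eq.
(a) NaHCO₃ supplies 1 eq per mole → 801.8 mol.
(a) Mass: 801.8 mol × 84 g/mol = 67,350 g.

(b) Volume: 2260 m³ = 2,260,000 L.
(b) CYA to add: (43 − 17) = 26 mg/L × 2,260,000 L = 58,760 g cyanuric acid.

(a) 67.4 kg; (b) 58.8 kg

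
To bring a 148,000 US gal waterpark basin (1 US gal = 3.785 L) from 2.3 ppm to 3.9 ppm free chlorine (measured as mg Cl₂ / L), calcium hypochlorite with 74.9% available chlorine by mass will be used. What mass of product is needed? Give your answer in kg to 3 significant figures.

1.20 kg

Volume: 148,000 US gal × 3.785 L/gal = 560,180 L.
Chlorine deficit: 3.9 − 2.3 = 1.6 ppm = 1.6 mg/L as Cl₂.
Cl₂ equivalent needed: 1.6 mg/L × 560,180 L = 896,300 mg = 896.3 g.
Product at 74.9% available chlorine: 896.3 / 0.749 = 1197 g.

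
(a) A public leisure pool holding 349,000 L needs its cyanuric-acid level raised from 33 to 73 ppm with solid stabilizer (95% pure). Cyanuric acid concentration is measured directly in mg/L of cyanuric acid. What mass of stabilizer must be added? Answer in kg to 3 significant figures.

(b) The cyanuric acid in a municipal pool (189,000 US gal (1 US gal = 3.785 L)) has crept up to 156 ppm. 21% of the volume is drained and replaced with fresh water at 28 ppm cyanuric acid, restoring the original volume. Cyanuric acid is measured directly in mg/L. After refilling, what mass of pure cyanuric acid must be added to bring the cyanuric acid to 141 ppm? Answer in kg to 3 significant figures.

(a) 14.7 kg; (b) 8.50 kg

(a) CYA to add: (73 − 33) = 40 mg/L × 349,000 L = 13,960 g cyanuric acid.
(a) At 95% purity: 13,960 / 0.95 = 14,690 g product.

(b) Volume: 189,000 US gal × 3.785 L/gal = 715,365 L.
(b) After draining 21% and refilling: 156 × 0.79 + 28 × 0.21 = 129.12 ppm.
(b) Deficit to target: 141 − 129.12 = 11.88 mg/L.
(b) Mass: 11.88 mg/L × 715,365 L = 8499 g cyanuric acid.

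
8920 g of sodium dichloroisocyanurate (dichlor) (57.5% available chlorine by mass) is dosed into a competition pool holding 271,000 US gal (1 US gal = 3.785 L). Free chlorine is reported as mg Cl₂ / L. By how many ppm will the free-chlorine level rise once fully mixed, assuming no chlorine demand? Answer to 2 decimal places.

5.00 ppm

Volume: 271,000 US gal × 3.785 L/gal = 1,025,735 L.
Available chlorine delivered: 8920 g × 0.575 = 5129 g as Cl₂.
Concentration rise: 5129 g / 1,025,735 L = 5 mg/L = 5.00 ppm.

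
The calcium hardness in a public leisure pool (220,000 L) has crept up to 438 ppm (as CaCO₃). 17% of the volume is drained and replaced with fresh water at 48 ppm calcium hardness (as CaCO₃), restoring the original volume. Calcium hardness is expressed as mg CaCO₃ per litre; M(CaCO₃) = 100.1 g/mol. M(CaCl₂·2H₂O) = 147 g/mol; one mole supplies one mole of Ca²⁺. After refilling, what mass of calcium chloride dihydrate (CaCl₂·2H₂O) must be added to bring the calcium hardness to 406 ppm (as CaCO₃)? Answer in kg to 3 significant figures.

After draining 17% and refilling: 438 × 0.83 + 48 × 0.17 = 371.7 ppm.
Deficit to target: 406 − 371.7 = 34.3 mg/L.
As CaCO₃: 34.3 mg/L × 220,000 L = 7546 g; ÷ 100.1 = 75.38 mol Ca²⁺.
Mass: 75.38 × 147 = 11,080 g.

11.1 kg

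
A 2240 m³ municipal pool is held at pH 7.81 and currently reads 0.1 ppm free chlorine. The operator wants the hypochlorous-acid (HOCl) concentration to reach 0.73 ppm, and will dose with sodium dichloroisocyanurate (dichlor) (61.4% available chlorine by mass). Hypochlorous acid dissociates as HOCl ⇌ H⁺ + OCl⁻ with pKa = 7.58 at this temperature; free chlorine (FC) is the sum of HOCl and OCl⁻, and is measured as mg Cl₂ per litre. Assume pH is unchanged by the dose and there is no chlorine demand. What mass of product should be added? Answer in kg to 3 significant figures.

6.82 kg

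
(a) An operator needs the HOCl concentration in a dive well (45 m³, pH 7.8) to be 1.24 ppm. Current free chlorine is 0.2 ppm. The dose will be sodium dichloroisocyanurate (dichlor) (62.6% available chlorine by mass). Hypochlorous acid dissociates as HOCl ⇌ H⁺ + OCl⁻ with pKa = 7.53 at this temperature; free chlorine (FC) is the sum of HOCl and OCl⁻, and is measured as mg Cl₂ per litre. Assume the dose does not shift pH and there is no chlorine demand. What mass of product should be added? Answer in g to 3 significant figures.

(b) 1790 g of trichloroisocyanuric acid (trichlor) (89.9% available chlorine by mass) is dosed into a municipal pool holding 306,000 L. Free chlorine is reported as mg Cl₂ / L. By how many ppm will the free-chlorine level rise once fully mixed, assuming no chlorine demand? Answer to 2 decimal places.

(a) Volume: 45 m³ = 45,000 L.
(a) [OCl⁻]/[HOCl] = 10^(pH − pKa) = 10^(7.8 − 7.53) = 1.862; fraction as HOCl = 1/(1 + 1.862) = 0.3494.
(a) Free chlorine required for 1.24 ppm HOCl: 1.24 / 0.3494 = 3.549 ppm.
(a) FC to add: 3.549 − 0.2 = 3.349 mg/L as Cl₂.
(a) Cl₂ equivalent: 3.349 mg/L × 45,000 L = 150.7 g.
(a) Product at 62.6% available Cl: 150.7 / 0.626 = 240.7 g.

(b) Available chlorine delivered: 1790 g × 0.899 = 1609 g as Cl₂.
(b) Concentration rise: 1609 g / 306,000 L = 5.259 mg/L = 5.26 ppm.

(a) 241 g; (b) 5.26 ppm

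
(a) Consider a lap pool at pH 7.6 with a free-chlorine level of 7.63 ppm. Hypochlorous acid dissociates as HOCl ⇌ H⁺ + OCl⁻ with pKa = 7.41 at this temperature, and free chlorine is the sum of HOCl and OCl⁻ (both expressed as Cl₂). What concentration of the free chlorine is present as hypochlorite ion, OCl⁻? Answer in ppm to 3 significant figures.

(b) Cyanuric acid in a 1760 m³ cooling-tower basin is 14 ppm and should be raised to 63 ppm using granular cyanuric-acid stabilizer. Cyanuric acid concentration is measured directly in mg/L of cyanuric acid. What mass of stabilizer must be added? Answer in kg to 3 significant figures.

(a) 4.64 ppm; (b) 86.2 kg

(a) [OCl⁻]/[HOCl] = 10^(pH − pKa) = 10^(7.6 − 7.41) = 10^0.19 = 1.549.
(a) Fraction as HOCl = 1 / (1 + 1.549) = 0.3923.
(a) OCl⁻ = (1 − 0.3923) × 7.63 ppm = 4.636 ppm.

(b) Volume: 1760 m³ = 1,760,000 L.
(b) CYA to add: (63 − 14) = 49 mg/L × 1,760,000 L = 86,240 g cyanuric acid.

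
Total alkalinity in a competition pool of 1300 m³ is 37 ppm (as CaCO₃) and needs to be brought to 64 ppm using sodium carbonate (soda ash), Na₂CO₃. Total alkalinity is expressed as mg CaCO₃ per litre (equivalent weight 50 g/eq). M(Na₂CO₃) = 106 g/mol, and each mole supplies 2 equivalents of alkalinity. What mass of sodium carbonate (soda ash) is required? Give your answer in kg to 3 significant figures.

Volume: 1300 m³ = 1,300,000 L.
Alkalinity to add: (64 − 37) = 27 mg/L as CaCO₃ × 1,300,000 L = 35,100 g as CaCO₃.
Equivalents: 35,100 g ÷ 50 g/eq = 702 eq.
Each mole of Na₂CO₃ supplies 2 eq, so 702 / 2 = 351 mol.
Mass: 351 mol × 106 g/mol = 37,210 g.

37.2 kg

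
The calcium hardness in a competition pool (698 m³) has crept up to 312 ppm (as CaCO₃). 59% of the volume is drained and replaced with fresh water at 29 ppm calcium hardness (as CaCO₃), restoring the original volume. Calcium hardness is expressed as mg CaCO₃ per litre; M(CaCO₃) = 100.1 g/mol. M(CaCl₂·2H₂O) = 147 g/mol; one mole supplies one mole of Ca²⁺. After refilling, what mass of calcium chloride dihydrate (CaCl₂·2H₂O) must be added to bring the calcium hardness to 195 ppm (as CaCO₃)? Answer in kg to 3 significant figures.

51.2 kg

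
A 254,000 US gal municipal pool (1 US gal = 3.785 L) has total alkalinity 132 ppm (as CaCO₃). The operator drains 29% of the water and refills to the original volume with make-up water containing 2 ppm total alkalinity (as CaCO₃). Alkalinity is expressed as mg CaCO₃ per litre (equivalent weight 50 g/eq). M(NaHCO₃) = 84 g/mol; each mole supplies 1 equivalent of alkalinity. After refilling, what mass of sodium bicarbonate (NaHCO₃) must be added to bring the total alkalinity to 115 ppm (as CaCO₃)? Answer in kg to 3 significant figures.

Volume: 254,000 US gal × 3.785 L/gal = 961,390 L.
After draining 29% and refilling: 132 × 0.71 + 2 × 0.29 = 94.3 ppm.
Deficit to target: 115 − 94.3 = 20.7 mg/L.
As CaCO₃: 20.7 mg/L × 961,390 L = 19,900 g; ÷ 50 g/eq ÷ 1 = 398 mol NaHCO₃.
Mass: 398 × 84 = 33,430 g.

33.4 kg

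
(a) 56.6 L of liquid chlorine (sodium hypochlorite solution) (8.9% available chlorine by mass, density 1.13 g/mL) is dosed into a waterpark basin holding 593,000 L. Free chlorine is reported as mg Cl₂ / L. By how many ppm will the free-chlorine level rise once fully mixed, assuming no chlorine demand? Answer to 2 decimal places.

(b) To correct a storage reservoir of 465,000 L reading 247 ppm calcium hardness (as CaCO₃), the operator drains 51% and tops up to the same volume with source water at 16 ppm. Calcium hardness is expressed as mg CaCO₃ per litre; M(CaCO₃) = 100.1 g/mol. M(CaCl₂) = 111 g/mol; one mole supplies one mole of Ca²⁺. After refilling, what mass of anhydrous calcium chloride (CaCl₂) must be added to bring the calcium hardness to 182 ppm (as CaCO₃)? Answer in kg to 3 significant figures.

(a) Mass of solution: 56.6 L × 1000 mL/L × 1.13 g/mL = 63,960 g.
(a) Available chlorine delivered: 63,960 g × 0.089 = 5692 g as Cl₂.
(a) Concentration rise: 5692 g / 593,000 L = 9.599 mg/L = 9.60 ppm.

(b) After draining 51% and refilling: 247 × 0.49 + 16 × 0.51 = 129.19 ppm.
(b) Deficit to target: 182 − 129.19 = 52.81 mg/L.
(b) As CaCO₃: 52.81 mg/L × 465,000 L = 24,560 g; ÷ 100.1 = 245.3 mol Ca²⁺.
(b) Mass: 245.3 × 111 = 27,230 g.

(a) 9.60 ppm; (b) 27.2 kg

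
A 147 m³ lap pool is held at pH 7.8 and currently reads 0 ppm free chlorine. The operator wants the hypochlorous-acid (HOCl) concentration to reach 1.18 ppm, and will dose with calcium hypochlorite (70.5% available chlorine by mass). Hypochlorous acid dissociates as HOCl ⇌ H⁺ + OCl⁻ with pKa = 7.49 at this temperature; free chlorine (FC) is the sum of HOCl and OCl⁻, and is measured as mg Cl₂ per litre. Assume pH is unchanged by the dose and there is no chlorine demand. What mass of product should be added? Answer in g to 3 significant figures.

Volume: 147 m³ = 147,000 L.
[OCl⁻]/[HOCl] = 10^(pH − pKa) = 10^(7.8 − 7.49) = 2.042; fraction as HOCl = 1/(1 + 2.042) = 0.3288.
Free chlorine required for 1.18 ppm HOCl: 1.18 / 0.3288 = 3.589 ppm.
FC to add: 3.589 − 0 = 3.589 mg/L as Cl₂.
Cl₂ equivalent: 3.589 mg/L × 147,000 L = 527.6 g.
Product at 70.5% available Cl: 527.6 / 0.705 = 748.4 g.

748 g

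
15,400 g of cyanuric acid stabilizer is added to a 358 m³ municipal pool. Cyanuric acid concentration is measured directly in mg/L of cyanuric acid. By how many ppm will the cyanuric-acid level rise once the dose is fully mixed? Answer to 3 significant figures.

43.0 ppm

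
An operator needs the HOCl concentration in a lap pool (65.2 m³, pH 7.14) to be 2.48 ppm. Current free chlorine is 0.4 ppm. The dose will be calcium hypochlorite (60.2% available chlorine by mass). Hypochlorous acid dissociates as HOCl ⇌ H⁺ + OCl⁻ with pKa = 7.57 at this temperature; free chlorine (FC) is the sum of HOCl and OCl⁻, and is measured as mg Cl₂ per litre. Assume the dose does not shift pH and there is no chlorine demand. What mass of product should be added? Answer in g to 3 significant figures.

Volume: 65.2 m³ = 65,200 L.
[OCl⁻]/[HOCl] = 10^(pH − pKa) = 10^(7.14 − 7.57) = 0.3715; fraction as HOCl = 1/(1 + 0.3715) = 0.7291.
Free chlorine required for 2.48 ppm HOCl: 2.48 / 0.7291 = 3.401 ppm.
FC to add: 3.401 − 0.4 = 3.001 mg/L as Cl₂.
Cl₂ equivalent: 3.001 mg/L × 65,200 L = 195.7 g.
Product at 60.2% available Cl: 195.7 / 0.602 = 325.1 g.

325 g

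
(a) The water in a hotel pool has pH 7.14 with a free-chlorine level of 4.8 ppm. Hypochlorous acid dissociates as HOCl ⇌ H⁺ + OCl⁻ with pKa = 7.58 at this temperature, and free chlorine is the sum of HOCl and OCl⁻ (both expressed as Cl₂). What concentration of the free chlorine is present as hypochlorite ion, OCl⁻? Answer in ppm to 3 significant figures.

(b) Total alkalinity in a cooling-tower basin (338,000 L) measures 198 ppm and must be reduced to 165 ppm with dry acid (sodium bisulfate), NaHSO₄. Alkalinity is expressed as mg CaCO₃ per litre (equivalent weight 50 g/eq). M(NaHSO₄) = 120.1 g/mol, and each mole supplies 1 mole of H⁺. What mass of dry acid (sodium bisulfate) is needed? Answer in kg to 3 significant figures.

(a) 1.28 ppm; (b) 26.8 kg

(a) [OCl⁻]/[HOCl] = 10^(pH − pKa) = 10^(7.14 − 7.58) = 10^-0.44 = 0.3631.
(a) Fraction as HOCl = 1 / (1 + 0.3631) = 0.7336.
(a) OCl⁻ = (1 − 0.7336) × 4.8 ppm = 1.279 ppm.

(b) Alkalinity to neutralize: (198 − 165) = 33 mg/L as CaCO₃ × 338,000 L = 11,150 g as CaCO₃.
(b) Equivalents of H⁺ required: 11,150 ÷ 50 g/eq = 223.1 eq = 223.1 mol NaHSO₄.
(b) Mass of NaHSO₄: 223.1 × 120.1 = 26,790 g.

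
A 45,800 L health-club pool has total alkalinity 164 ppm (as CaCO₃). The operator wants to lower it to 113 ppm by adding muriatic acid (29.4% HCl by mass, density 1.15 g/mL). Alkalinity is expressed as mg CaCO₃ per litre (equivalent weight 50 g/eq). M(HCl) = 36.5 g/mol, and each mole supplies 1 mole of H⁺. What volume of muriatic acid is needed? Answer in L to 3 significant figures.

5.04 L

Alkalinity to neutralize: (164 − 113) = 51 mg/L as CaCO₃ × 45,800 L = 2336 g as CaCO₃.
Equivalents of H⁺ required: 2336 ÷ 50 g/eq = 46.72 eq = 46.72 mol HCl.
Mass of HCl: 46.72 × 36.5 = 1705 g.
Mass of 29.4% solution: 1705 / 0.294 = 5800 g.
Volume: 5800 g ÷ 1.15 g/mL = 5043 mL.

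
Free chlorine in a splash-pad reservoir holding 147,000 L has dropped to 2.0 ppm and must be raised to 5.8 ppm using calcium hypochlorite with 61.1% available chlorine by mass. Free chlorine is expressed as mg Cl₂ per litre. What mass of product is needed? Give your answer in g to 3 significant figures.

914 g

Chlorine deficit: 5.8 − 2.0 = 3.8 ppm = 3.8 mg/L as Cl₂.
Cl₂ equivalent needed: 3.8 mg/L × 147,000 L = 558,600 mg = 558.6 g.
Product at 61.1% available chlorine: 558.6 / 0.611 = 914.2 g.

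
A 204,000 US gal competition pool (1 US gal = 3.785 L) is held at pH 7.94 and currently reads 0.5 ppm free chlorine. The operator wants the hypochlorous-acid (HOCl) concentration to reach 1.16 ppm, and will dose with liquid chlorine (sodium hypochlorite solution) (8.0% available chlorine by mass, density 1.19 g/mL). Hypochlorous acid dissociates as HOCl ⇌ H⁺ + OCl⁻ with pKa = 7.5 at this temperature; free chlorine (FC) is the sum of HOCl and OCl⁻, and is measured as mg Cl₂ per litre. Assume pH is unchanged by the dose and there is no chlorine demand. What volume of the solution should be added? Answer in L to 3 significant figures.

31.3 L

Volume: 204,000 US gal × 3.785 L/gal = 772,140 L.
[OCl⁻]/[HOCl] = 10^(pH − pKa) = 10^(7.94 − 7.5) = 2.754; fraction as HOCl = 1/(1 + 2.754) = 0.2664.
Free chlorine required for 1.16 ppm HOCl: 1.16 / 0.2664 = 4.355 ppm.
FC to add: 4.355 − 0.5 = 3.855 mg/L as Cl₂.
Cl₂ equivalent: 3.855 mg/L × 772,140 L = 2977 g.
Product at 8.0% available Cl: 2977 / 0.08 = 37,210 g.
Volume: 37,210 g ÷ 1.19 g/mL = 31,270 mL.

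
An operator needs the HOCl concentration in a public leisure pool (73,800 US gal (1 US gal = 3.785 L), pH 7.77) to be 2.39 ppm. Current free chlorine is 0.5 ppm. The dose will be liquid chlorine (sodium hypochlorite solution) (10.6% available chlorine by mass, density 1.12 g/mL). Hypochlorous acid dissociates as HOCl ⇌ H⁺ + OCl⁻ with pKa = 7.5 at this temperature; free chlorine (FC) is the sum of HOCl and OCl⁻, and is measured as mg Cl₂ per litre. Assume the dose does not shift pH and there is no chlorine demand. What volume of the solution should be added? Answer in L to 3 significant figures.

14.9 L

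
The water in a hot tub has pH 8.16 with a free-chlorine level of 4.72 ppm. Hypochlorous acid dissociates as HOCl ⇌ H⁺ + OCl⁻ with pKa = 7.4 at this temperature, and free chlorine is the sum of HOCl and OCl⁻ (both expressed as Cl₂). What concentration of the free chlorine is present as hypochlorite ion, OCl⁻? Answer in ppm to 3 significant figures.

4.02 ppm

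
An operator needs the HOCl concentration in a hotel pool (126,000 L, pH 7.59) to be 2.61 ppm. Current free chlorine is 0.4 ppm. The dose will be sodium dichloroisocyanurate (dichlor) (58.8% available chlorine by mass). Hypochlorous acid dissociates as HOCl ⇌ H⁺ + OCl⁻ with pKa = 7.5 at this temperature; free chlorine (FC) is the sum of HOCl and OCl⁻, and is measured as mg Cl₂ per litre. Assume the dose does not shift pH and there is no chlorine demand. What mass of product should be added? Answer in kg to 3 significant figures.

1.16 kg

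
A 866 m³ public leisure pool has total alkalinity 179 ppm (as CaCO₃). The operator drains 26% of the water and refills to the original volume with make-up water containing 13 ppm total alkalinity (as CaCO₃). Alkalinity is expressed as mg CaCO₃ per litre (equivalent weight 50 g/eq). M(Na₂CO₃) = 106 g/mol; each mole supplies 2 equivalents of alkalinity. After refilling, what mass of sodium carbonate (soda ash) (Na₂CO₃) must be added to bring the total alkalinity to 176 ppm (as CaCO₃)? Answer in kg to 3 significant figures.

Volume: 866 m³ = 866,000 L.
After draining 26% and refilling: 179 × 0.74 + 13 × 0.26 = 135.84 ppm.
Deficit to target: 176 − 135.84 = 40.16 mg/L.
As CaCO₃: 40.16 mg/L × 866,000 L = 34,780 g; ÷ 50 g/eq ÷ 2 = 347.8 mol Na₂CO₃.
Mass: 347.8 × 106 = 36,870 g.

36.9 kg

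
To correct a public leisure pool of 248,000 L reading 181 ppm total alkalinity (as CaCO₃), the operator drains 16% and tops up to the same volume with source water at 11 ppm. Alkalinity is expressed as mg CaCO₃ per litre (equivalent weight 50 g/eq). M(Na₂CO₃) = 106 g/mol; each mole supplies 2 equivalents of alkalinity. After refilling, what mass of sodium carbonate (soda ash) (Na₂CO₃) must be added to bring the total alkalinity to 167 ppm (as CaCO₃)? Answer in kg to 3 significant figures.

3.47 kg

After draining 16% and refilling: 181 × 0.84 + 11 × 0.16 = 153.8 ppm.
Deficit to target: 167 − 153.8 = 13.2 mg/L.
As CaCO₃: 13.2 mg/L × 248,000 L = 3274 g; ÷ 50 g/eq ÷ 2 = 32.74 mol Na₂CO₃.
Mass: 32.74 × 106 = 3470 g.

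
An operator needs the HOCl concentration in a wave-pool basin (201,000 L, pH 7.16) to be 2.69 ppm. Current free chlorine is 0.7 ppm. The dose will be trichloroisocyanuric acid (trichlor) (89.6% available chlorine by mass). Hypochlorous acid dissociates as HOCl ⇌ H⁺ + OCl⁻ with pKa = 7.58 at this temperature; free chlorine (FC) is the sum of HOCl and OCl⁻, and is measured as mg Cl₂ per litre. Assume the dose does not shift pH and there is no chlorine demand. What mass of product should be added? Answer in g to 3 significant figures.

676 g

[OCl⁻]/[HOCl] = 10^(pH − pKa) = 10^(7.16 − 7.58) = 0.3802; fraction as HOCl = 1/(1 + 0.3802) = 0.7245.
Free chlorine required for 2.69 ppm HOCl: 2.69 / 0.7245 = 3.713 ppm.
FC to add: 3.713 − 0.7 = 3.013 mg/L as Cl₂.
Cl₂ equivalent: 3.013 mg/L × 201,000 L = 605.6 g.
Product at 89.6% available Cl: 605.6 / 0.896 = 675.8 g.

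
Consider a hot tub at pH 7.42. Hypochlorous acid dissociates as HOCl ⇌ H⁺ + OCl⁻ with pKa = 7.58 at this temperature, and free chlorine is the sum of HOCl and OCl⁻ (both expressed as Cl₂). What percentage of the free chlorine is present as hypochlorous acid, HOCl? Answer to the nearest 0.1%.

[OCl⁻]/[HOCl] = 10^(pH − pKa) = 10^(7.42 − 7.58) = 10^-0.16 = 0.6918.
Fraction as HOCl = 1 / (1 + 0.6918) = 0.5911.

59.1%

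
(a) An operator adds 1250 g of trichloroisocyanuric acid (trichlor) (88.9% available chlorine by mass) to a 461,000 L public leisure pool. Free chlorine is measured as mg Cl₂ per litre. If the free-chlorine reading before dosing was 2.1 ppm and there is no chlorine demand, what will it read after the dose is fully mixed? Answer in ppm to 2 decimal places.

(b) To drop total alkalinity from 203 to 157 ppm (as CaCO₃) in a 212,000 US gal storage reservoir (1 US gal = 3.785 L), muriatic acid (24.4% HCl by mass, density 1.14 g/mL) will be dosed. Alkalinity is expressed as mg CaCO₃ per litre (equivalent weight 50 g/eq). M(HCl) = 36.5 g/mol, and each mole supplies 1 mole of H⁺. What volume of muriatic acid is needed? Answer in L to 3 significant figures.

(a) 4.51 ppm; (b) 96.9 L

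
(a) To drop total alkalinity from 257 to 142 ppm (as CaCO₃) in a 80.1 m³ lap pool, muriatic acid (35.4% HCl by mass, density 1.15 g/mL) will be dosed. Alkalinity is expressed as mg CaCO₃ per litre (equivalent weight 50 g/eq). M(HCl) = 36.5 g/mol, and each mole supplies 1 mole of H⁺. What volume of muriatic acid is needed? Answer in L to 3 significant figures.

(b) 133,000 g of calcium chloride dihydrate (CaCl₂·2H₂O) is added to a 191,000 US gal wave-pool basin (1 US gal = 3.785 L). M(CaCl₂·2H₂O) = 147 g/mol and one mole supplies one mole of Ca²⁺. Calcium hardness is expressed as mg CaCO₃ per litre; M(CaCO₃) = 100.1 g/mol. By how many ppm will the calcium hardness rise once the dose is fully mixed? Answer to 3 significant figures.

(a) 16.5 L; (b) 125 ppm

(a) Volume: 80.1 m³ = 80,100 L.
(a) Alkalinity to neutralize: (257 − 142) = 115 mg/L as CaCO₃ × 80,100 L = 9212 g as CaCO₃.
(a) Equivalents of H⁺ required: 9212 ÷ 50 g/eq = 184.2 eq = 184.2 mol HCl.
(a) Mass of HCl: 184.2 × 36.5 = 6724 g.
(a) Mass of 35.4% solution: 6724 / 0.354 = 19,000 g.
(a) Volume: 19,000 g ÷ 1.15 g/mL = 16,520 mL.

(b) Volume: 191,000 US gal × 3.785 L/gal = 722,935 L.
(b) Moles of Ca²⁺: 133,000 g ÷ 147 g/mol = 904.8 mol.
(b) As CaCO₃: 904.8 mol × 100.1 g/mol = 90,570 g.
(b) Rise: 90,570 g / 722,935 L × 1000 = 125.3 mg/L.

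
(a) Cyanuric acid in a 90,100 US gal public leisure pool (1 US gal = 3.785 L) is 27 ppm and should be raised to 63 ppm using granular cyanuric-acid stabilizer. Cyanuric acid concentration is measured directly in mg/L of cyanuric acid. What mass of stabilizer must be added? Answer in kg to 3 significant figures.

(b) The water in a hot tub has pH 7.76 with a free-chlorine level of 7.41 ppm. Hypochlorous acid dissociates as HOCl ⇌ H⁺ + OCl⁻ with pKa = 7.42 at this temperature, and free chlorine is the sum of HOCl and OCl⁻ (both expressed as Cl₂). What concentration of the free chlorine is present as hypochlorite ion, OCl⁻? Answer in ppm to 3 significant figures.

(a) Volume: 90,100 US gal × 3.785 L/gal = 341,028 L.
(a) CYA to add: (63 − 27) = 36 mg/L × 341,028 L = 12,280 g cyanuric acid.

(b) [OCl⁻]/[HOCl] = 10^(pH − pKa) = 10^(7.76 − 7.42) = 10^0.34 = 2.188.
(b) Fraction as HOCl = 1 / (1 + 2.188) = 0.3137.
(b) OCl⁻ = (1 − 0.3137) × 7.41 ppm = 5.085 ppm.

(a) 12.3 kg; (b) 5.09 ppm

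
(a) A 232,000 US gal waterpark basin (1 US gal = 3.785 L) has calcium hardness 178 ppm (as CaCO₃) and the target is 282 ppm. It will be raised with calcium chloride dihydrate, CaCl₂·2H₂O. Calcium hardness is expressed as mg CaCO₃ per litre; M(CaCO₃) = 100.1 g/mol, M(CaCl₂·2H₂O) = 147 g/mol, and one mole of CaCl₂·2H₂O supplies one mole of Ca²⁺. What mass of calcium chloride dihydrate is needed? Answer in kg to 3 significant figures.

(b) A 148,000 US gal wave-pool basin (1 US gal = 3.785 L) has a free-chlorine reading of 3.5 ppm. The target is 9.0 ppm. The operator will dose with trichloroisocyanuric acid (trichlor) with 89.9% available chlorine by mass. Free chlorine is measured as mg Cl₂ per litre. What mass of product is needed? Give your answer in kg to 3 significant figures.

(a) Volume: 232,000 US gal × 3.785 L/gal = 878,120 L.
(a) Hardness to add: (282 − 178) = 104 mg/L as CaCO₃ × 878,120 L = 91,320 g as CaCO₃.
(a) Moles of Ca²⁺ (1 mol Ca²⁺ ≡ 1 mol CaCO₃): 91,320 / 100.1 g/mol = 912.3 mol.
(a) Mass of CaCl₂·2H₂O: 912.3 × 147 = 134,100 g.

(b) Volume: 148,000 US gal × 3.785 L/gal = 560,180 L.
(b) Chlorine deficit: 9.0 − 3.5 = 5.5 ppm = 5.5 mg/L as Cl₂.
(b) Cl₂ equivalent needed: 5.5 mg/L × 560,180 L = 3,081,000 mg = 3081 g.
(b) Product at 89.9% available chlorine: 3081 / 0.899 = 3427 g.

(a) 134 kg; (b) 3.43 kg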